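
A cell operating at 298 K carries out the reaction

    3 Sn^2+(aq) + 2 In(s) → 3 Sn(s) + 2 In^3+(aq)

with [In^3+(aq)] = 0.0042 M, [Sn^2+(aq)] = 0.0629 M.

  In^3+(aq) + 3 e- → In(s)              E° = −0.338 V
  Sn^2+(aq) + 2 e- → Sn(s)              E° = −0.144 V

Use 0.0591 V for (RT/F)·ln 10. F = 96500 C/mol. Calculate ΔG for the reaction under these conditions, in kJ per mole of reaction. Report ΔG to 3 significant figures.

The standard cell potential is −0.144 − (−0.338) = +0.194 V, with n = 6 electrons in the balanced equation.
Here Q = [In^3+(aq)]^2 / [Sn^2+(aq)]^3 = 0.0709 (log Q = −1.149), giving E = +0.194 − (0.0591/6)·(−1.149) = +0.2053 V.
ΔG = −nFE = −(6)(96500)(+0.2053) J/mol = −119 kJ/mol.

−119 kJ/mol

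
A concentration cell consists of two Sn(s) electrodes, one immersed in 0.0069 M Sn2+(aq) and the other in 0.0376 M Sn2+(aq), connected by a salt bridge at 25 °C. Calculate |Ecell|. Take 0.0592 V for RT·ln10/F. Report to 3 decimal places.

0.022 V

For a concentration cell E°cell = 0, since both electrodes use the same couple.
The compartment with the higher Sn2+(aq) concentration (0.0376 M) acts as the cathode; ions are reduced there and produced at the dilute (0.0069 M) anode.
With n = 2, Ecell = −(0.0592/2)·log([dilute]/[conc]) = −(0.0592/2)·log(0.0069/0.0376) = +0.022 V.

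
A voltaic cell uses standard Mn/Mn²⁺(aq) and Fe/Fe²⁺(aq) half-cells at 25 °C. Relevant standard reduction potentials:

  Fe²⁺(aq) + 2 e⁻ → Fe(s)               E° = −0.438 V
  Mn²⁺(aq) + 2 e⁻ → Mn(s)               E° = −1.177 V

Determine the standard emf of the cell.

+0.739 V

Of the two couples in this cell, the one with the more positive reduction potential is reduced at the cathode: here that is Fe²⁺/Fe (−0.438 V); Mn²⁺/Mn (−1.177 V) is the anode.
E°cell = E°(cathode) − E°(anode) = −0.438 − (−1.177) = +0.739 V.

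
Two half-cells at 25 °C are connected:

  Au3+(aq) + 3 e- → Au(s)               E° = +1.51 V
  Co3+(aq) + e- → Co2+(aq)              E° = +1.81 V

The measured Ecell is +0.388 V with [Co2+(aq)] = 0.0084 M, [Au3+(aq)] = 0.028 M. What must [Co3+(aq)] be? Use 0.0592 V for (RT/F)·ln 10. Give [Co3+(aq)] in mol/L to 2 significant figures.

Co³⁺/Co²⁺ is the cathode (higher E°); E°cell = +1.81 − (+1.51) = +0.30 V with n = 3.
From the Nernst equation, log Q = n(E° − E)/0.0592 = 3·(+0.30 − (+0.388))/0.0592 = −4.459.
The balanced reaction is 3 Co3+(aq) + Au(s) → 3 Co2+(aq) + Au3+(aq), so Q = ([Co2+(aq)]^3·[Au3+(aq)]) / [Co3+(aq)]^3.
Solving for the unknown gives log [Co3+(aq)] = −1.107, so [Co3+(aq)] ≈ 0.078 M.

0.078 M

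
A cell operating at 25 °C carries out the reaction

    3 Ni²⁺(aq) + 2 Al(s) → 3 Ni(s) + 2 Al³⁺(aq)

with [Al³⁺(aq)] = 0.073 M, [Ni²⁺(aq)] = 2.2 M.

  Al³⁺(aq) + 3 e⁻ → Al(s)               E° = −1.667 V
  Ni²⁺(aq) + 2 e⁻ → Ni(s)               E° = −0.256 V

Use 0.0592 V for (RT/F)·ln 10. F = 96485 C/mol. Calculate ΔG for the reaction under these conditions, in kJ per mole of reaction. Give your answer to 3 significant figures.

−836 kJ/mol

The standard cell potential is −0.256 − (−1.667) = +1.411 V, with n = 6 electrons in the balanced equation.
Q = [Al³⁺(aq)]^2 / [Ni²⁺(aq)]^3 = 0.0005, so log Q = −3.301 and E = +1.411 − (0.0592/6)(−3.301) = +1.4436 V.
Finally ΔG = −nFE = −(6)(96485 C/mol)(+1.4436 V) = −836 kJ/mol.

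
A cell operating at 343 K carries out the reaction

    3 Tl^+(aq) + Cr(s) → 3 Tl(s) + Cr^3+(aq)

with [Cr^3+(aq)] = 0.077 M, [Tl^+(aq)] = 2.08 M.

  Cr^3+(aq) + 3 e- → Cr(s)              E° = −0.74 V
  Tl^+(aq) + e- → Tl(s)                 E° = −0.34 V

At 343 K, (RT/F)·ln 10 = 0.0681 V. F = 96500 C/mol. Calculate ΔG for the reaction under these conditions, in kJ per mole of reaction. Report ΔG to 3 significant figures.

The standard cell potential is −0.34 − (−0.74) = +0.40 V, with n = 3 electrons in the balanced equation.
The reaction quotient is [Cr^3+(aq)] / [Tl^+(aq)]^3 = 0.00856; by Nernst, E = +0.40 − (0.0681/3)(−2.068) = +0.4469 V.
Then ΔG = −nFE = −3 × 96500 × +0.4469 J/mol = −129 kJ/mol.

−129 kJ/mol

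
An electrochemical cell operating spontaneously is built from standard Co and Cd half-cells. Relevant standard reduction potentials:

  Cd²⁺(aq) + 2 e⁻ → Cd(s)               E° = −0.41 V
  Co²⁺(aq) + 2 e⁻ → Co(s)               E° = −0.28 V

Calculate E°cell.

Of the two couples in this cell, the one with the more positive reduction potential is reduced at the cathode: here that is Co²⁺/Co (−0.28 V); Cd²⁺/Cd (−0.41 V) is the anode.
E°cell = E°(cathode) − E°(anode) = −0.28 − (−0.41) = +0.13 V.

+0.13 V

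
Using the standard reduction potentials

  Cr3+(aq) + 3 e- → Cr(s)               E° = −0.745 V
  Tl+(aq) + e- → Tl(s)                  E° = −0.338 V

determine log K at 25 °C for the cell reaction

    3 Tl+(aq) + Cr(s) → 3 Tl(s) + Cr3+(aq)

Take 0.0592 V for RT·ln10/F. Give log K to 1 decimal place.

The Tl⁺/Tl couple is reduced (cathode); E°cell = −0.338 − (−0.745) = +0.407 V with n = 3.
At equilibrium E = 0, so log K = nE°cell / 0.0592 = (3)(+0.407) / 0.0592 = 20.6.

log K = 20.6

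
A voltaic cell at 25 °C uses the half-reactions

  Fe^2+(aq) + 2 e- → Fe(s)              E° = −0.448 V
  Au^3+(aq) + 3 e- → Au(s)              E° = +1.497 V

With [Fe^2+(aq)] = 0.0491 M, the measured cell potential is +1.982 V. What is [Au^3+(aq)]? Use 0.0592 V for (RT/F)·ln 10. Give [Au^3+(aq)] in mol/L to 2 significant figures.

0.82 M

With Au³⁺/Au at the cathode and Fe²⁺/Fe at the anode, E°cell = +1.497 − (−0.448) = +1.945 V (n = 6).
Since E = E° − (0.0592/n)·log Q, log Q = n(E° − E)/0.0592 = −3.750.
Balancing electrons gives 2 Au^3+(aq) + 3 Fe(s) → 2 Au(s) + 3 Fe^2+(aq); thus Q = [Fe^2+(aq)]^3 / [Au^3+(aq)]^2.
Substituting the known concentrations and solving, log [Au^3+(aq)] = −0.088 and [Au^3+(aq)] = 0.82 M.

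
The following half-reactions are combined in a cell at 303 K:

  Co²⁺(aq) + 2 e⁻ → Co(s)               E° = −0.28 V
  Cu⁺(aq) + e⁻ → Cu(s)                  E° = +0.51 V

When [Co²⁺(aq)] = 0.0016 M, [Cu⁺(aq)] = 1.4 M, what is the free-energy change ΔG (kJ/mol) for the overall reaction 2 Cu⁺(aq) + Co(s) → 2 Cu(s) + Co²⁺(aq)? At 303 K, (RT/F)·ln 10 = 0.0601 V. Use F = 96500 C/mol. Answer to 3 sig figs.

The standard cell potential is +0.51 − (−0.28) = +0.79 V, with n = 2 electrons in the balanced equation.
Q = [Co²⁺(aq)] / [Cu⁺(aq)]^2 = 0.000816, so log Q = −3.088 and E = +0.79 − (0.0601/2)(−3.088) = +0.8828 V.
Finally ΔG = −nFE = −(2)(96500 C/mol)(+0.8828 V) = −170 kJ/mol.

−170 kJ/mol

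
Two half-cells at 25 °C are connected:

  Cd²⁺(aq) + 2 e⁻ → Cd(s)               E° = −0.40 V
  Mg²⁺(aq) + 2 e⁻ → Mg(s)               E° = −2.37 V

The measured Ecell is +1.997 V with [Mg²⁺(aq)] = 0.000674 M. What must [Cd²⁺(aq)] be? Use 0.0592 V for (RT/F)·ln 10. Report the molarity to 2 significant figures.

0.0055 M

Cd²⁺/Cd is the cathode (higher E°); E°cell = −0.40 − (−2.37) = +1.97 V with n = 2.
From the Nernst equation, log Q = n(E° − E)/0.0592 = 2·(+1.97 − (+1.997))/0.0592 = −0.912.
The balanced reaction is Cd²⁺(aq) + Mg(s) → Cd(s) + Mg²⁺(aq), so Q = [Mg²⁺(aq)] / [Cd²⁺(aq)].
Substituting the known concentrations and solving, log [Cd²⁺(aq)] = −2.259 and [Cd²⁺(aq)] = 0.0055 M.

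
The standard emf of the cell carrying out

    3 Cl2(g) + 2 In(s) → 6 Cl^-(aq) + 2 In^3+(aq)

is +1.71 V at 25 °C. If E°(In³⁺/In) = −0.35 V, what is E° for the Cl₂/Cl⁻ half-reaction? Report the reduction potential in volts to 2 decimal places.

+1.36 V

In the reaction as written the Cl₂/Cl⁻ couple is reduced (cathode) and In³⁺/In is oxidized (anode), so E°cell = E°(Cl₂/Cl⁻) − E°(In³⁺/In).
E°(Cl₂/Cl⁻) = E°cell + E°(anode) = +1.71 + (−0.35) = +1.36 V.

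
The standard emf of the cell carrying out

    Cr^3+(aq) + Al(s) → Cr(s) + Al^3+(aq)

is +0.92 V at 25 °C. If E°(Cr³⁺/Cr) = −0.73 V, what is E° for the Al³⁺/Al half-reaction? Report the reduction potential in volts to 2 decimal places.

In the reaction as written the Cr³⁺/Cr couple is reduced (cathode) and Al³⁺/Al is oxidized (anode), so E°cell = E°(Cr³⁺/Cr) − E°(Al³⁺/Al).
E°(Al³⁺/Al) = E°(cathode) − E°cell = −0.73 − (+0.92) = −1.65 V.

−1.65 V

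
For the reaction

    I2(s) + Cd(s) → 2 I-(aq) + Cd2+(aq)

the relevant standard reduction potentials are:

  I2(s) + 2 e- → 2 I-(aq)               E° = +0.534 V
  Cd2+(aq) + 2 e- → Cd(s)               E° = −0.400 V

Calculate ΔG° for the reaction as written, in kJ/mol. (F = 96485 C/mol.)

In the reaction as written I2(s) is reduced, so the I₂/I⁻ couple is the cathode and Cd²⁺/Cd is the anode.
E°cell = +0.534 − (−0.400) = +0.934 V; balancing electrons gives n = 2.
ΔG° = −nFE°cell = −(2)(96485)(+0.934) J/mol = −180 kJ/mol.

−180 kJ/mol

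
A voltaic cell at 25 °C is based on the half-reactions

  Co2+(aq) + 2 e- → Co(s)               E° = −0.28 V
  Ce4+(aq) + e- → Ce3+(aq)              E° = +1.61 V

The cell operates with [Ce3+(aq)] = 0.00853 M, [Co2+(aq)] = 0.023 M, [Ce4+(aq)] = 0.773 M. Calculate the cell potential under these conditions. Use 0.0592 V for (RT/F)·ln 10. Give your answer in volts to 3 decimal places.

+2.054 V

Since E°(Ce⁴⁺/Ce³⁺) > E°(Co²⁺/Co), Ce⁴⁺/Ce³⁺ serves as the cathode.
E°cell = +1.61 − (−0.28) = +1.89 V, with n = 2 electrons transferred.
For the overall reaction 2 Ce4+(aq) + Co(s) → 2 Ce3+(aq) + Co2+(aq), Q = ([Ce3+(aq)]^2·[Co2+(aq)]) / [Ce4+(aq)]^2 = 2.8×10^−6, giving log Q = −5.553.
Applying E = E° − (RT ln10/nF)·log Q gives +1.89 − (0.0592/2)(−5.553) = +2.054 V.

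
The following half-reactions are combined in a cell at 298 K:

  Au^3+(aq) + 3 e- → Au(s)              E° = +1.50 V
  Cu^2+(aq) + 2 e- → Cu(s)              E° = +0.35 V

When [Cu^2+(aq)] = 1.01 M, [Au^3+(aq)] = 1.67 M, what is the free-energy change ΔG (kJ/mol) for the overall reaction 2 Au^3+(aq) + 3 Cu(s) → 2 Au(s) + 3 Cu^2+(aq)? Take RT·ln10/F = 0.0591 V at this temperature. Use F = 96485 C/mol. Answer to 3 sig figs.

−668 kJ/mol

The standard cell potential is +1.50 − (+0.35) = +1.15 V, with n = 6 electrons in the balanced equation.
Here Q = [Cu^2+(aq)]^3 / [Au^3+(aq)]^2 = 0.369 (log Q = −0.432), giving E = +1.15 − (0.0591/6)·(−0.432) = +1.1543 V.
ΔG = −nFE = −(6)(96485)(+1.1543) J/mol = −668 kJ/mol.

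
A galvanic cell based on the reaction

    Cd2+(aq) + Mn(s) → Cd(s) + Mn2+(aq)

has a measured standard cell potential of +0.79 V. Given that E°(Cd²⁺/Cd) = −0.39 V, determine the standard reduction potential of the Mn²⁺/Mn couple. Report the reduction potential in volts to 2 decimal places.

In the reaction as written the Cd²⁺/Cd couple is reduced (cathode) and Mn²⁺/Mn is oxidized (anode), so E°cell = E°(Cd²⁺/Cd) − E°(Mn²⁺/Mn).
E°(Mn²⁺/Mn) = E°(cathode) − E°cell = −0.39 − (+0.79) = −1.18 V.

−1.18 V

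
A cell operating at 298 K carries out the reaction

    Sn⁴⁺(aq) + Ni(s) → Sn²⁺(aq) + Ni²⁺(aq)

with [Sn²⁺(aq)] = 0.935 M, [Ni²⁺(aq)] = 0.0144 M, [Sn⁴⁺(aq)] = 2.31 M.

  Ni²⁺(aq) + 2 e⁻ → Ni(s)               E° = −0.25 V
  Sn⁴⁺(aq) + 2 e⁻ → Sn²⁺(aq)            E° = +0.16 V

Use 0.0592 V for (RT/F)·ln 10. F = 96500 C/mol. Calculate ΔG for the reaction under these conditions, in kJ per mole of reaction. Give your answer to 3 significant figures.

−91.9 kJ/mol

With Sn⁴⁺/Sn²⁺ reduced at the cathode, E°cell = +0.16 − (−0.25) = +0.41 V and n = 2.
Q = ([Sn²⁺(aq)]·[Ni²⁺(aq)]) / [Sn⁴⁺(aq)] = 0.00583, so log Q = −2.234 and E = +0.41 − (0.0592/2)(−2.234) = +0.4761 V.
Then ΔG = −nFE = −2 × 96500 × +0.4761 J/mol = −91.9 kJ/mol.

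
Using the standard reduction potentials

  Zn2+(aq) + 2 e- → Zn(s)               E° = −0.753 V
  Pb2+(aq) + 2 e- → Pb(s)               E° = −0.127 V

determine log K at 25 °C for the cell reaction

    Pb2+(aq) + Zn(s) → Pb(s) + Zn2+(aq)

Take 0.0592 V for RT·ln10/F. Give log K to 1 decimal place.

log K = 21.1

The Pb²⁺/Pb couple is reduced (cathode); E°cell = −0.127 − (−0.753) = +0.626 V with n = 2.
At equilibrium E = 0, so log K = nE°cell / 0.0592 = (2)(+0.626) / 0.0592 = 21.1.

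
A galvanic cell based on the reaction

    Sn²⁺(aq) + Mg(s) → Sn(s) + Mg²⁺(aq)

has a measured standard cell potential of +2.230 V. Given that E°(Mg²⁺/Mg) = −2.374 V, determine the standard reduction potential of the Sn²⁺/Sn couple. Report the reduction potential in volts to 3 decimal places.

In the reaction as written the Sn²⁺/Sn couple is reduced (cathode) and Mg²⁺/Mg is oxidized (anode), so E°cell = E°(Sn²⁺/Sn) − E°(Mg²⁺/Mg).
E°(Sn²⁺/Sn) = E°cell + E°(anode) = +2.230 + (−2.374) = −0.144 V.

−0.144 V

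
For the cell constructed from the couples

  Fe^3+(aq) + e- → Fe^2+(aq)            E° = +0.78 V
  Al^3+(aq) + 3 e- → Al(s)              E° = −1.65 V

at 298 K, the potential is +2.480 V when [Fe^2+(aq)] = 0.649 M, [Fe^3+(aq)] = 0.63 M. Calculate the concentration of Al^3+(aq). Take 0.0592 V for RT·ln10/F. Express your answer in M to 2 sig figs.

0.0027 M

With Fe³⁺/Fe²⁺ at the cathode and Al³⁺/Al at the anode, E°cell = +0.78 − (−1.65) = +2.43 V (n = 3).
Since E = E° − (0.0592/n)·log Q, log Q = n(E° − E)/0.0592 = −2.534.
Balancing electrons gives 3 Fe^3+(aq) + Al(s) → 3 Fe^2+(aq) + Al^3+(aq); thus Q = ([Fe^2+(aq)]^3·[Al^3+(aq)]) / [Fe^3+(aq)]^3.
Substituting the known concentrations and solving, log [Al^3+(aq)] = −2.573 and [Al^3+(aq)] = 0.0027 M.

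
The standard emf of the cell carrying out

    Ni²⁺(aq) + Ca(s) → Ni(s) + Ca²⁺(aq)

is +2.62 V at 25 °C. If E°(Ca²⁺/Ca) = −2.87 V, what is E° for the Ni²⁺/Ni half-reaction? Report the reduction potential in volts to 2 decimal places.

In the reaction as written the Ni²⁺/Ni couple is reduced (cathode) and Ca²⁺/Ca is oxidized (anode), so E°cell = E°(Ni²⁺/Ni) − E°(Ca²⁺/Ca).
E°(Ni²⁺/Ni) = E°cell + E°(anode) = +2.62 + (−2.87) = −0.25 V.

−0.25 V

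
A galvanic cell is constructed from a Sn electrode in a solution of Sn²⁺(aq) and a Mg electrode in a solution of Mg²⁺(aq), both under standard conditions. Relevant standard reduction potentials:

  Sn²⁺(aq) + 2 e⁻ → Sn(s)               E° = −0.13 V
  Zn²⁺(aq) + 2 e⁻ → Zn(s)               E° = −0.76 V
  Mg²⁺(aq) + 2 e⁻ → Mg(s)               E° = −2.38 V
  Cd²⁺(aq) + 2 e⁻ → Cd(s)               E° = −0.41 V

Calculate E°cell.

Of the two couples in this cell, the one with the more positive reduction potential is reduced at the cathode: here that is Sn²⁺/Sn (−0.13 V); Mg²⁺/Mg (−2.38 V) is the anode.
E°cell = E°(cathode) − E°(anode) = −0.13 − (−2.38) = +2.25 V.

+2.25 V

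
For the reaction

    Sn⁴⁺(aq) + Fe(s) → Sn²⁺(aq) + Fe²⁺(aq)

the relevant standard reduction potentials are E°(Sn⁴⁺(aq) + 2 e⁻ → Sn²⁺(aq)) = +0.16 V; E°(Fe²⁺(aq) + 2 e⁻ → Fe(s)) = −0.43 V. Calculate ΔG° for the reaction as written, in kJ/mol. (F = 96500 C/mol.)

In the reaction as written Sn⁴⁺(aq) is reduced, so the Sn⁴⁺/Sn²⁺ couple is the cathode and Fe²⁺/Fe is the anode.
E°cell = +0.16 − (−0.43) = +0.59 V; balancing electrons gives n = 2.
ΔG° = −nFE°cell = −(2)(96500)(+0.59) J/mol = −114 kJ/mol.

−114 kJ/mol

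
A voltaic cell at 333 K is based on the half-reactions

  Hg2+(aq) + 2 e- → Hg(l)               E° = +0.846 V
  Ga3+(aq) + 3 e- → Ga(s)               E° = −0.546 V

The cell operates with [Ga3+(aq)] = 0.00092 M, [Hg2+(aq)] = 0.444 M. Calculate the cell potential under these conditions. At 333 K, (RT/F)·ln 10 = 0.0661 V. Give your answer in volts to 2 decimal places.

Since E°(Hg²⁺/Hg) > E°(Ga³⁺/Ga), Hg²⁺/Hg serves as the cathode.
E°cell = +0.846 − (−0.546) = +1.392 V, with n = 6 electrons transferred.
Balancing gives 3 Hg2+(aq) + 2 Ga(s) → 3 Hg(l) + 2 Ga3+(aq); hence Q = [Ga3+(aq)]^2 / [Hg2+(aq)]^3 = 9.67×10^−6 (log Q = −5.015).
By the Nernst equation, E = +1.392 − (0.0661/6)·(−5.015) = +1.45 V.

+1.45 V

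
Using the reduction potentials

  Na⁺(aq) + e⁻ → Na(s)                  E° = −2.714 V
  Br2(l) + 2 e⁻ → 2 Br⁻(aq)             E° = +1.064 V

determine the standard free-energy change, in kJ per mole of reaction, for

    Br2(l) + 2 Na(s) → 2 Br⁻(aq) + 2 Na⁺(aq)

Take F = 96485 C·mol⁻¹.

In the reaction as written Br2(l) is reduced, so the Br₂/Br⁻ couple is the cathode and Na⁺/Na is the anode.
E°cell = +1.064 − (−2.714) = +3.778 V; balancing electrons gives n = 2.
ΔG° = −nFE°cell = −(2)(96485)(+3.778) J/mol = −729 kJ/mol.

−729 kJ/mol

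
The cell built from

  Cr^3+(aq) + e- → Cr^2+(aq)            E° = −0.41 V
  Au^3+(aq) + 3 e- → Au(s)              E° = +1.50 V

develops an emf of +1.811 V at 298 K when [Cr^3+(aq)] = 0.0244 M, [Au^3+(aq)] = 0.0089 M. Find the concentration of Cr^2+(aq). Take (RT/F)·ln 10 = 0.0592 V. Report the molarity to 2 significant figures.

With Au³⁺/Au at the cathode and Cr³⁺/Cr²⁺ at the anode, E°cell = +1.50 − (−0.41) = +1.91 V (n = 3).
Rearranging E = E° − (0.0592/n)·log Q gives log Q = 3(+1.91 − (+1.811))/0.0592 = 5.017.
For Au^3+(aq) + 3 Cr^2+(aq) → Au(s) + 3 Cr^3+(aq), the reaction quotient is Q = [Cr^3+(aq)]^3 / ([Au^3+(aq)]·[Cr^2+(aq)]^3).
Substituting the known concentrations and solving, log [Cr^2+(aq)] = −2.601 and [Cr^2+(aq)] = 0.0025 M.

0.0025 M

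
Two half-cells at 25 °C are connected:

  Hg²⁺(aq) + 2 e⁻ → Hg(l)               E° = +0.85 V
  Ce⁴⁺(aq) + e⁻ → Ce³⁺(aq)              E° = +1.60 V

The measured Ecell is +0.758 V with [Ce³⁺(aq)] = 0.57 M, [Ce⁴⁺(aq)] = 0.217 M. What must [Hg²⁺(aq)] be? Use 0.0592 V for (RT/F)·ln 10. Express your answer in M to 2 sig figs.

Ce⁴⁺/Ce³⁺ is the cathode (higher E°); E°cell = +1.60 − (+0.85) = +0.75 V with n = 2.
From the Nernst equation, log Q = n(E° − E)/0.0592 = 2·(+0.75 − (+0.758))/0.0592 = −0.270.
Balancing electrons gives 2 Ce⁴⁺(aq) + Hg(l) → 2 Ce³⁺(aq) + Hg²⁺(aq); thus Q = ([Ce³⁺(aq)]^2·[Hg²⁺(aq)]) / [Ce⁴⁺(aq)]^2.
Substituting the known concentrations and solving, log [Hg²⁺(aq)] = −1.109 and [Hg²⁺(aq)] = 0.078 M.

0.078 M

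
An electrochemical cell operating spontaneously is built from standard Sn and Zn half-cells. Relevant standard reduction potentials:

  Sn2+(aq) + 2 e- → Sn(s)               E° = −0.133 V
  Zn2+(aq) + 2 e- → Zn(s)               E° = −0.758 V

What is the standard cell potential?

+0.625 V

The Sn²⁺/Sn couple has the higher E°, so Sn ion is reduced (cathode) and Zn is oxidized (anode).
E°cell = E°(cathode) − E°(anode) = −0.133 − (−0.758) = +0.625 V.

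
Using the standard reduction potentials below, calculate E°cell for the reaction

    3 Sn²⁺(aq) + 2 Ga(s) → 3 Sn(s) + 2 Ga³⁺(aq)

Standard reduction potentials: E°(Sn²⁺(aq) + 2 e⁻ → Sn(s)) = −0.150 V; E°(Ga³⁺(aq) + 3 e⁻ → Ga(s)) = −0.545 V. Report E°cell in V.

In the reaction as written, Sn²⁺(aq) is reduced (cathode) and Ga³⁺(aq) is produced by oxidation at the anode.
E°cell = E°(cathode) − E°(anode) = −0.150 − (−0.545) = +0.395 V.

+0.395 V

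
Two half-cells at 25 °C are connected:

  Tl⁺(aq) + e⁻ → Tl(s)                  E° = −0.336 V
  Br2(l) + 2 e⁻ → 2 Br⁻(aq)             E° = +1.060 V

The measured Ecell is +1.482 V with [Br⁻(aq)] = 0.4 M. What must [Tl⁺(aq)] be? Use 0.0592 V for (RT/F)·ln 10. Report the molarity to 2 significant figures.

The Br₂/Br⁻ couple has the larger reduction potential, so it is the cathode: E°cell = +1.060 − (−0.336) = +1.396 V and n = 2.
From the Nernst equation, log Q = n(E° − E)/0.0592 = 2·(+1.396 − (+1.482))/0.0592 = −2.905.
The balanced reaction is Br2(l) + 2 Tl(s) → 2 Br⁻(aq) + 2 Tl⁺(aq), so Q = [Br⁻(aq)]^2·[Tl⁺(aq)]^2.
Solving for the unknown gives log [Tl⁺(aq)] = −1.055, so [Tl⁺(aq)] ≈ 0.088 M.

0.088 M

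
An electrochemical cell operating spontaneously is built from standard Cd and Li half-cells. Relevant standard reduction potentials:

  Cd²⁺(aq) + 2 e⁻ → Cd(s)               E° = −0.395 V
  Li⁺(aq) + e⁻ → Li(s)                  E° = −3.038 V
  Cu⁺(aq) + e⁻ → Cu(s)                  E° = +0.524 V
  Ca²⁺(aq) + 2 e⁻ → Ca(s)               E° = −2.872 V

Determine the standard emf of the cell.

+2.643 V

The Cd²⁺/Cd couple has the higher E°, so Cd ion is reduced (cathode) and Li is oxidized (anode).
E°cell = E°(cathode) − E°(anode) = −0.395 − (−3.038) = +2.643 V.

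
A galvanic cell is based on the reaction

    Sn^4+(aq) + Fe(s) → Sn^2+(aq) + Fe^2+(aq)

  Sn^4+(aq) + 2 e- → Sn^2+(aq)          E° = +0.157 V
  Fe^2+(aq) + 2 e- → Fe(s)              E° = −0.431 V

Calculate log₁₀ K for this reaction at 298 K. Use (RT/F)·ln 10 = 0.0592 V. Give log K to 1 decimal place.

The Sn⁴⁺/Sn²⁺ couple is reduced (cathode); E°cell = +0.157 − (−0.431) = +0.588 V with n = 2.
At equilibrium E = 0, so log K = nE°cell / 0.0592 = (2)(+0.588) / 0.0592 = 19.9.

log K = 19.9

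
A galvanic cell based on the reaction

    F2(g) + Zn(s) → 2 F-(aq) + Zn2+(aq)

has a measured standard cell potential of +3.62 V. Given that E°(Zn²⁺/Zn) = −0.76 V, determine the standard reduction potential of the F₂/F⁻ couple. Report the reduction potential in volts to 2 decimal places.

+2.86 V

In the reaction as written the F₂/F⁻ couple is reduced (cathode) and Zn²⁺/Zn is oxidized (anode), so E°cell = E°(F₂/F⁻) − E°(Zn²⁺/Zn).
E°(F₂/F⁻) = E°cell + E°(anode) = +3.62 + (−0.76) = +2.86 V.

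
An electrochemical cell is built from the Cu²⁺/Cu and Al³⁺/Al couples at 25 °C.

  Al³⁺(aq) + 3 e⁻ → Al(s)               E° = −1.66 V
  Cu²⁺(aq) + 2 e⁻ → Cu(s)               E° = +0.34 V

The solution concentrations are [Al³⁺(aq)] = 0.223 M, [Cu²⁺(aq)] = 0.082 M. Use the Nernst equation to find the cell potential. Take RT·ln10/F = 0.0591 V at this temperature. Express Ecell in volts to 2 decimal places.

+1.98 V

Cu²⁺/Cu is reduced (cathode, E° = +0.34 V) and Al³⁺/Al is oxidized (anode).
The standard potential is +0.34 − (−1.66) = +2.00 V and the balanced reaction transfers n = 6 electrons.
Balancing gives 3 Cu²⁺(aq) + 2 Al(s) → 3 Cu(s) + 2 Al³⁺(aq); hence Q = [Al³⁺(aq)]^2 / [Cu²⁺(aq)]^3 = 90.2 (log Q = 1.955).
E = E° − (0.0591/n)·log Q = +2.00 − (0.0591/6)(1.955) = +1.98 V.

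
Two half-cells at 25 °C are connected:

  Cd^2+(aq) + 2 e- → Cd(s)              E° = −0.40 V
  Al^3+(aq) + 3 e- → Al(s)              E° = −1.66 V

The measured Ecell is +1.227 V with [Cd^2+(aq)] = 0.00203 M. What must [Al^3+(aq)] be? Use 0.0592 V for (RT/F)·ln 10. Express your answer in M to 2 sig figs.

Cd²⁺/Cd is the cathode (higher E°); E°cell = −0.40 − (−1.66) = +1.26 V with n = 6.
Rearranging E = E° − (0.0592/n)·log Q gives log Q = 6(+1.26 − (+1.227))/0.0592 = 3.345.
Balancing electrons gives 3 Cd^2+(aq) + 2 Al(s) → 3 Cd(s) + 2 Al^3+(aq); thus Q = [Al^3+(aq)]^2 / [Cd^2+(aq)]^3.
Solving for the unknown gives log [Al^3+(aq)] = −2.366, so [Al^3+(aq)] ≈ 0.0043 M.

0.0043 M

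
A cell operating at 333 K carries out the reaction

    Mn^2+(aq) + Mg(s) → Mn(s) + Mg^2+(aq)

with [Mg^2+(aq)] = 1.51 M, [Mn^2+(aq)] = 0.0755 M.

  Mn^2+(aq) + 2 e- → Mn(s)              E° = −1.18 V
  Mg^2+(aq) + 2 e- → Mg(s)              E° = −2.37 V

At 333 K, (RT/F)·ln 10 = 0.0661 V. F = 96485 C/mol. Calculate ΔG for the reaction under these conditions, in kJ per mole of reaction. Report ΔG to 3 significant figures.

−221 kJ/mol

The standard cell potential is −1.18 − (−2.37) = +1.19 V, with n = 2 electrons in the balanced equation.
Here Q = [Mg^2+(aq)] / [Mn^2+(aq)] = 20 (log Q = 1.301), giving E = +1.19 − (0.0661/2)·(1.301) = +1.1470 V.
Finally ΔG = −nFE = −(2)(96485 C/mol)(+1.1470 V) = −221 kJ/mol.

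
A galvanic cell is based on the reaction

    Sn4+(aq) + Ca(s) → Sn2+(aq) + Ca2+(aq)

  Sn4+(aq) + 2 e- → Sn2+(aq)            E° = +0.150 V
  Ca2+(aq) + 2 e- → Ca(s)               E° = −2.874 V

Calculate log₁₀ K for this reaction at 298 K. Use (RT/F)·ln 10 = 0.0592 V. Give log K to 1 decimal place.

The Sn⁴⁺/Sn²⁺ couple is reduced (cathode); E°cell = +0.150 − (−2.874) = +3.024 V with n = 2.
At equilibrium E = 0, so log K = nE°cell / 0.0592 = (2)(+3.024) / 0.0592 = 102.2.

log K = 102.2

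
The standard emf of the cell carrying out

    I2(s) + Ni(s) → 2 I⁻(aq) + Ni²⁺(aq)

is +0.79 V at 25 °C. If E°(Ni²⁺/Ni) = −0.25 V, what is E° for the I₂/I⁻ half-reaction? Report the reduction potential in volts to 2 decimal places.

+0.54 V

In the reaction as written the I₂/I⁻ couple is reduced (cathode) and Ni²⁺/Ni is oxidized (anode), so E°cell = E°(I₂/I⁻) − E°(Ni²⁺/Ni).
E°(I₂/I⁻) = E°cell + E°(anode) = +0.79 + (−0.25) = +0.54 V.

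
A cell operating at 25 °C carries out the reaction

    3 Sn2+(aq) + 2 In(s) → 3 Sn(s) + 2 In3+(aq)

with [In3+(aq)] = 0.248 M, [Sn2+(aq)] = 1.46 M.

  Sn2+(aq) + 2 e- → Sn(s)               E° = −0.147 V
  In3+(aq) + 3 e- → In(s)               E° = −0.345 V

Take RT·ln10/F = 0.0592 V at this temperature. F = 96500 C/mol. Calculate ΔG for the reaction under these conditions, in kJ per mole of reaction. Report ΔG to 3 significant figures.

−124 kJ/mol

E°cell = −0.147 − (−0.345) = +0.198 V; the balanced reaction transfers n = 6 electrons.
Q = [In3+(aq)]^2 / [Sn2+(aq)]^3 = 0.0198, so log Q = −1.704 and E = +0.198 − (0.0592/6)(−1.704) = +0.2148 V.
Then ΔG = −nFE = −6 × 96500 × +0.2148 J/mol = −124 kJ/mol.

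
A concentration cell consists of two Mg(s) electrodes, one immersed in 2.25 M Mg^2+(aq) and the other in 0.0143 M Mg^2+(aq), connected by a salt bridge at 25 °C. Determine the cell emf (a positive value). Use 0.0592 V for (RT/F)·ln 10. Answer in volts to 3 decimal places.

0.065 V

For a concentration cell E°cell = 0, since both electrodes use the same couple.
The compartment with the higher Mg^2+(aq) concentration (2.25 M) acts as the cathode; ions are reduced there and produced at the dilute (0.0143 M) anode.
With n = 2, Ecell = −(0.0592/2)·log([dilute]/[conc]) = −(0.0592/2)·log(0.0143/2.25) = +0.065 V.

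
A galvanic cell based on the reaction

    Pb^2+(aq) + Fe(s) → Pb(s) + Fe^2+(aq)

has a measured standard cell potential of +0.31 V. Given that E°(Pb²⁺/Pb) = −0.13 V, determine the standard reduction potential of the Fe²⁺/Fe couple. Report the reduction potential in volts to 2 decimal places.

In the reaction as written the Pb²⁺/Pb couple is reduced (cathode) and Fe²⁺/Fe is oxidized (anode), so E°cell = E°(Pb²⁺/Pb) − E°(Fe²⁺/Fe).
E°(Fe²⁺/Fe) = E°(cathode) − E°cell = −0.13 − (+0.31) = −0.44 V.

−0.44 V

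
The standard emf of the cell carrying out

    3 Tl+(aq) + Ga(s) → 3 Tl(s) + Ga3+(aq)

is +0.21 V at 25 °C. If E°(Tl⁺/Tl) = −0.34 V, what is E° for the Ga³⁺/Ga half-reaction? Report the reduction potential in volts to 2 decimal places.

In the reaction as written the Tl⁺/Tl couple is reduced (cathode) and Ga³⁺/Ga is oxidized (anode), so E°cell = E°(Tl⁺/Tl) − E°(Ga³⁺/Ga).
E°(Ga³⁺/Ga) = E°(cathode) − E°cell = −0.34 − (+0.21) = −0.55 V.

−0.55 V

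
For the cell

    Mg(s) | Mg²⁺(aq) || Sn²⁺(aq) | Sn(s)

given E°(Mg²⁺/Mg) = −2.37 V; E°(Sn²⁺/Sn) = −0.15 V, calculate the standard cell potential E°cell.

By convention the left-hand electrode in cell notation is the anode (oxidation) and the right-hand electrode is the cathode (reduction).
E°cell = E°(right) − E°(left) = −0.15 − (−2.37) = +2.22 V.

+2.22 V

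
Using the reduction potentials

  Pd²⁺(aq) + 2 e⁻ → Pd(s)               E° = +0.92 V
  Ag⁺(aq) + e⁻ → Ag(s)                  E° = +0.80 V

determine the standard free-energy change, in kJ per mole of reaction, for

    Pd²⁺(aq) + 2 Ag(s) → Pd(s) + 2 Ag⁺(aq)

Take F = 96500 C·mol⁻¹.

−23.2 kJ/mol

In the reaction as written Pd²⁺(aq) is reduced, so the Pd²⁺/Pd couple is the cathode and Ag⁺/Ag is the anode.
E°cell = +0.92 − (+0.80) = +0.12 V; balancing electrons gives n = 2.
ΔG° = −nFE°cell = −(2)(96500)(+0.12) J/mol = −23.2 kJ/mol.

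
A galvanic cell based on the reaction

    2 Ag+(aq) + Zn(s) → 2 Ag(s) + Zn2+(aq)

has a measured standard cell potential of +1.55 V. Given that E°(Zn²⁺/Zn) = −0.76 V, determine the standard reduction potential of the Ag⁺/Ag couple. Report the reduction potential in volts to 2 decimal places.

+0.79 V

In the reaction as written the Ag⁺/Ag couple is reduced (cathode) and Zn²⁺/Zn is oxidized (anode), so E°cell = E°(Ag⁺/Ag) − E°(Zn²⁺/Zn).
E°(Ag⁺/Ag) = E°cell + E°(anode) = +1.55 + (−0.76) = +0.79 V.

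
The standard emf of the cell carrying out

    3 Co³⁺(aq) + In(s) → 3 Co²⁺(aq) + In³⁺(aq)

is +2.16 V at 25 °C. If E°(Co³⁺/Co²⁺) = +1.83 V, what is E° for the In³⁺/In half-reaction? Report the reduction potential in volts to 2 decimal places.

In the reaction as written the Co³⁺/Co²⁺ couple is reduced (cathode) and In³⁺/In is oxidized (anode), so E°cell = E°(Co³⁺/Co²⁺) − E°(In³⁺/In).
E°(In³⁺/In) = E°(cathode) − E°cell = +1.83 − (+2.16) = −0.33 V.

−0.33 V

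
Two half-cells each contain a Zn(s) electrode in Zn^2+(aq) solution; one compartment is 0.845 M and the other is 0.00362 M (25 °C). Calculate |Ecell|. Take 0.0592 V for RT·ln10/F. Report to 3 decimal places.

0.070 V

For a concentration cell E°cell = 0, since both electrodes use the same couple.
The compartment with the higher Zn^2+(aq) concentration (0.845 M) acts as the cathode; ions are reduced there and produced at the dilute (0.00362 M) anode.
With n = 2, Ecell = −(0.0592/2)·log([dilute]/[conc]) = −(0.0592/2)·log(0.00362/0.845) = +0.070 V.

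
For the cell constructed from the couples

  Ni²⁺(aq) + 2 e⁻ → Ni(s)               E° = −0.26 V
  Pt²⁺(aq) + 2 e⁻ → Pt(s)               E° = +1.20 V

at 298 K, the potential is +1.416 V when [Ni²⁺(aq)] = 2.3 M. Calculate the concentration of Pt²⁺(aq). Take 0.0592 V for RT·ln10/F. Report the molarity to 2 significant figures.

0.075 M

Pt²⁺/Pt is the cathode (higher E°); E°cell = +1.20 − (−0.26) = +1.46 V with n = 2.
Rearranging E = E° − (0.0592/n)·log Q gives log Q = 2(+1.46 − (+1.416))/0.0592 = 1.486.
The balanced reaction is Pt²⁺(aq) + Ni(s) → Pt(s) + Ni²⁺(aq), so Q = [Ni²⁺(aq)] / [Pt²⁺(aq)].
Solving for the unknown gives log [Pt²⁺(aq)] = −1.124, so [Pt²⁺(aq)] ≈ 0.075 M.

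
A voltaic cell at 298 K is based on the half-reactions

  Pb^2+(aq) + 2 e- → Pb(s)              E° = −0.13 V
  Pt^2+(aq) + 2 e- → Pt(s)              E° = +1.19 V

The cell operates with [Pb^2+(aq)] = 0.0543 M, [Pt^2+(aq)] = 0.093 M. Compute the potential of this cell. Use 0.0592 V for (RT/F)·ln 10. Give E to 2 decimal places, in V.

+1.33 V

Since E°(Pt²⁺/Pt) > E°(Pb²⁺/Pb), Pt²⁺/Pt serves as the cathode.
E°cell = +1.19 − (−0.13) = +1.32 V, with n = 2 electrons transferred.
The balanced reaction is Pt^2+(aq) + Pb(s) → Pt(s) + Pb^2+(aq), so Q = [Pb^2+(aq)] / [Pt^2+(aq)] = 0.584 and log Q = −0.234.
By the Nernst equation, E = +1.32 − (0.0592/2)·(−0.234) = +1.33 V.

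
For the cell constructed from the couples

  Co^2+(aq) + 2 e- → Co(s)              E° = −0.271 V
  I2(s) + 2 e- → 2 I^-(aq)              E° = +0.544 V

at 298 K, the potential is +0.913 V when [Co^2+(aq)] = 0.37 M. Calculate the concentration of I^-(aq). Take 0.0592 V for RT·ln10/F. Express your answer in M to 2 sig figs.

0.036 M

The I₂/I⁻ couple has the larger reduction potential, so it is the cathode: E°cell = +0.544 − (−0.271) = +0.815 V and n = 2.
From the Nernst equation, log Q = n(E° − E)/0.0592 = 2·(+0.815 − (+0.913))/0.0592 = −3.311.
Balancing electrons gives I2(s) + Co(s) → 2 I^-(aq) + Co^2+(aq); thus Q = [I^-(aq)]^2·[Co^2+(aq)].
Isolating [I^-(aq)] in Q = 10^{−3.311} yields log [I^-(aq)] = −1.440, i.e. 0.036 M.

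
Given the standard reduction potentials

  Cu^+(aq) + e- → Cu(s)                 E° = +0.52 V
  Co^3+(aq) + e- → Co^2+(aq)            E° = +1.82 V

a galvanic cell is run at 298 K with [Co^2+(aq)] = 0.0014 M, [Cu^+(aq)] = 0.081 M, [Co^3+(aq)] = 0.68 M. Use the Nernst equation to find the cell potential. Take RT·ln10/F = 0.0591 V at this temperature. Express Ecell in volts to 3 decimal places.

Co³⁺/Co²⁺ is reduced (cathode, E° = +1.82 V) and Cu⁺/Cu is oxidized (anode).
E°cell = +1.82 − (+0.52) = +1.30 V, with n = 1 electron transferred.
For the overall reaction Co^3+(aq) + Cu(s) → Co^2+(aq) + Cu^+(aq), Q = ([Co^2+(aq)]·[Cu^+(aq)]) / [Co^3+(aq)] = 0.000167, giving log Q = −3.778.
Applying E = E° − (RT ln10/nF)·log Q gives +1.30 − (0.0591/1)(−3.778) = +1.523 V.

+1.523 V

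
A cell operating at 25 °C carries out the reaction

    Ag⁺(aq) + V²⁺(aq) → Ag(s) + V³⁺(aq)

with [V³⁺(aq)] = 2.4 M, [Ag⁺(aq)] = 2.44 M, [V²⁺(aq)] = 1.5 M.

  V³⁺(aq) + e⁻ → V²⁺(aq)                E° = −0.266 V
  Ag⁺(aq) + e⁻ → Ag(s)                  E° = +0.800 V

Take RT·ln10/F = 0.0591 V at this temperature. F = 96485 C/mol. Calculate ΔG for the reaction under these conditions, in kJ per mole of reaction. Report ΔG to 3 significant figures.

−104 kJ/mol

E°cell = +0.800 − (−0.266) = +1.066 V; the balanced reaction transfers n = 1 electron.
Here Q = [V³⁺(aq)] / ([Ag⁺(aq)]·[V²⁺(aq)]) = 0.656 (log Q = −0.183), giving E = +1.066 − (0.0591/1)·(−0.183) = +1.0768 V.
Then ΔG = −nFE = −1 × 96485 × +1.0768 J/mol = −104 kJ/mol.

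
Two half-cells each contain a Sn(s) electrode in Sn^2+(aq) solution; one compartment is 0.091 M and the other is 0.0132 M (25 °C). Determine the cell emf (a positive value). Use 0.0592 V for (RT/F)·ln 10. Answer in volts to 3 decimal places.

For a concentration cell E°cell = 0, since both electrodes use the same couple.
The compartment with the higher Sn^2+(aq) concentration (0.091 M) acts as the cathode; ions are reduced there and produced at the dilute (0.0132 M) anode.
With n = 2, Ecell = −(0.0592/2)·log([dilute]/[conc]) = −(0.0592/2)·log(0.0132/0.091) = +0.025 V.

0.025 V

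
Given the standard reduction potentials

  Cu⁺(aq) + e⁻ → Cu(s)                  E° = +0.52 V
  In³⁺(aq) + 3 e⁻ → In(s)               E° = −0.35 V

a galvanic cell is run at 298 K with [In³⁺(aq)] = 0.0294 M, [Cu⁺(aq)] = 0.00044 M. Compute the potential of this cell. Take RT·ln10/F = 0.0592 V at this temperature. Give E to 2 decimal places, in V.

Cu⁺/Cu is reduced (cathode, E° = +0.52 V) and In³⁺/In is oxidized (anode).
The standard potential is +0.52 − (−0.35) = +0.87 V and the balanced reaction transfers n = 3 electrons.
Balancing gives 3 Cu⁺(aq) + In(s) → 3 Cu(s) + In³⁺(aq); hence Q = [In³⁺(aq)] / [Cu⁺(aq)]^3 = 3.45×10^8 (log Q = 8.538).
By the Nernst equation, E = +0.87 − (0.0592/3)·(8.538) = +0.70 V.

+0.70 V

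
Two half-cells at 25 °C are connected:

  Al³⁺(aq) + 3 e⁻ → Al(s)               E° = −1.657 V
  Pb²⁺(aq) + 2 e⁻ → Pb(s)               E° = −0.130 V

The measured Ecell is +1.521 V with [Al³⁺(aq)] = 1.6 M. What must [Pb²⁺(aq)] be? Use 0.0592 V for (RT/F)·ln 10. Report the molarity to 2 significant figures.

Pb²⁺/Pb is the cathode (higher E°); E°cell = −0.130 − (−1.657) = +1.527 V with n = 6.
From the Nernst equation, log Q = n(E° − E)/0.0592 = 6·(+1.527 − (+1.521))/0.0592 = 0.608.
The balanced reaction is 3 Pb²⁺(aq) + 2 Al(s) → 3 Pb(s) + 2 Al³⁺(aq), so Q = [Al³⁺(aq)]^2 / [Pb²⁺(aq)]^3.
Isolating [Pb²⁺(aq)] in Q = 10^{0.608} yields log [Pb²⁺(aq)] = −0.067, i.e. 0.86 M.

0.86 M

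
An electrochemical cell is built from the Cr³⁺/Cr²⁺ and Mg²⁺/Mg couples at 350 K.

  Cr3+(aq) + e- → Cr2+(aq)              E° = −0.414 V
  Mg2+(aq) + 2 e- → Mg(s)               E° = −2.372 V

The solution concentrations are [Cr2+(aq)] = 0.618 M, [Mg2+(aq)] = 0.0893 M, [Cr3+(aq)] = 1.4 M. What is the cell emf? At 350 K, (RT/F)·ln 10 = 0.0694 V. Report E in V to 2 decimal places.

+2.02 V

Cr³⁺/Cr²⁺ is reduced (cathode, E° = −0.414 V) and Mg²⁺/Mg is oxidized (anode).
E°cell = −0.414 − (−2.372) = +1.958 V, with n = 2 electrons transferred.
For the overall reaction 2 Cr3+(aq) + Mg(s) → 2 Cr2+(aq) + Mg2+(aq), Q = ([Cr2+(aq)]^2·[Mg2+(aq)]) / [Cr3+(aq)]^2 = 0.0174, giving log Q = −1.759.
Applying E = E° − (RT ln10/nF)·log Q gives +1.958 − (0.0694/2)(−1.759) = +2.02 V.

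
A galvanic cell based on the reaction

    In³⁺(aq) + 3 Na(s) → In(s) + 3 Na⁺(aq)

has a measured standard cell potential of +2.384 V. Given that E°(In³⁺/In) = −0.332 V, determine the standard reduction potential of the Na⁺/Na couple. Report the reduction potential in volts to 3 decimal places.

In the reaction as written the In³⁺/In couple is reduced (cathode) and Na⁺/Na is oxidized (anode), so E°cell = E°(In³⁺/In) − E°(Na⁺/Na).
E°(Na⁺/Na) = E°(cathode) − E°cell = −0.332 − (+2.384) = −2.716 V.

−2.716 V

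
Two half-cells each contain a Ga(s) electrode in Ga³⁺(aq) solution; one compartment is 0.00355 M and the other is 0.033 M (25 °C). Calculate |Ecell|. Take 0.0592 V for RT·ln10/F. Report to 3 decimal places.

For a concentration cell E°cell = 0, since both electrodes use the same couple.
The compartment with the higher Ga³⁺(aq) concentration (0.033 M) acts as the cathode; ions are reduced there and produced at the dilute (0.00355 M) anode.
With n = 3, Ecell = −(0.0592/3)·log([dilute]/[conc]) = −(0.0592/3)·log(0.00355/0.033) = +0.019 V.

0.019 V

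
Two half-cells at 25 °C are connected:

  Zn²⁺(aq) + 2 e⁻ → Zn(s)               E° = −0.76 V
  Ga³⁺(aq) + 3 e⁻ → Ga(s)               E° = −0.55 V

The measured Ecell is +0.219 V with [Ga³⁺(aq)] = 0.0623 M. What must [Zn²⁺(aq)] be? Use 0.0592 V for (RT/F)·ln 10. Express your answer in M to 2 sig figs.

0.078 M

With Ga³⁺/Ga at the cathode and Zn²⁺/Zn at the anode, E°cell = −0.55 − (−0.76) = +0.21 V (n = 6).
From the Nernst equation, log Q = n(E° − E)/0.0592 = 6·(+0.21 − (+0.219))/0.0592 = −0.912.
The balanced reaction is 2 Ga³⁺(aq) + 3 Zn(s) → 2 Ga(s) + 3 Zn²⁺(aq), so Q = [Zn²⁺(aq)]^3 / [Ga³⁺(aq)]^2.
Substituting the known concentrations and solving, log [Zn²⁺(aq)] = −1.108 and [Zn²⁺(aq)] = 0.078 M.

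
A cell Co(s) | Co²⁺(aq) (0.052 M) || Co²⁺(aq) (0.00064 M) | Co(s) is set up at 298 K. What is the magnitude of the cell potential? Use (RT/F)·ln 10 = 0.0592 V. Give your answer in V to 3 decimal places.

For a concentration cell E°cell = 0, since both electrodes use the same couple.
The compartment with the higher Co²⁺(aq) concentration (0.052 M) acts as the cathode; ions are reduced there and produced at the dilute (0.00064 M) anode.
With n = 2, Ecell = −(0.0592/2)·log([dilute]/[conc]) = −(0.0592/2)·log(0.00064/0.052) = +0.057 V.

0.057 V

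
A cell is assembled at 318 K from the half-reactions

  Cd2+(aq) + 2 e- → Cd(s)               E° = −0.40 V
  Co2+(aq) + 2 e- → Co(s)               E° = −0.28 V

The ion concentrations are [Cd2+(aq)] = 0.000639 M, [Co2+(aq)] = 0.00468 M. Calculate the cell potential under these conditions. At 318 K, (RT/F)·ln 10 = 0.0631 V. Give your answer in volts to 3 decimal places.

Co²⁺/Co is reduced (cathode, E° = −0.28 V) and Cd²⁺/Cd is oxidized (anode).
E°cell = E°cat − E°an = −0.28 − (−0.40) = +0.12 V; n = 2.
For the overall reaction Co2+(aq) + Cd(s) → Co(s) + Cd2+(aq), Q = [Cd2+(aq)] / [Co2+(aq)] = 0.137, giving log Q = −0.865.
By the Nernst equation, E = +0.12 − (0.0631/2)·(−0.865) = +0.147 V.

+0.147 V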